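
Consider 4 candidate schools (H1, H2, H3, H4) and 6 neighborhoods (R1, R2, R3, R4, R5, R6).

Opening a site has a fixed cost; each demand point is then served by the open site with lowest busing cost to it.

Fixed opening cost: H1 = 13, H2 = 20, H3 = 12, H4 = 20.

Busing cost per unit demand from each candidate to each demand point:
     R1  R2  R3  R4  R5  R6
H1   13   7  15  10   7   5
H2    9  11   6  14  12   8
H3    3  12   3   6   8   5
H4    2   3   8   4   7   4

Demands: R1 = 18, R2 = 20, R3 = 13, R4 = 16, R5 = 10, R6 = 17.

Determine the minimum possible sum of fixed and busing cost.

369

Open {H3, H4}: assign each demand point to its cheapest open site.
  R1→H4 18×2=36, R2→H4 20×3=60, R3→H3 13×3=39, R4→H4 16×4=64, R5→H4 10×7=70, R6→H4 17×4=68
  busing cost 337, fixed 32 → total 369.
Compare {H1, H3, H4}: busing cost 337 + fixed 45 = 382.
Compare {H2, H3, H4}: busing cost 337 + fixed 52 = 389.
Compare {H1, H2, H3, H4}: busing cost 337 + fixed 65 = 402.
All other subsets cost ≥ 382. Minimum total cost: 369.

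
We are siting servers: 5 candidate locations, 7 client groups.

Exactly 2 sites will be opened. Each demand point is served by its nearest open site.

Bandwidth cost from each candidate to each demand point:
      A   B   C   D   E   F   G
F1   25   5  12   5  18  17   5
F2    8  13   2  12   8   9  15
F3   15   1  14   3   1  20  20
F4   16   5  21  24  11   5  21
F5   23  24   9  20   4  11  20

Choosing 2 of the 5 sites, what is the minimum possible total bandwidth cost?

39

Open {F2, F3}.
  A→F2 8, B→F3 1, C→F2 2, D→F3 3, E→F3 1, F→F2 9, G→F2 15  ⇒ total 39.
Compare {F1, F2}: total 42.
Compare {F1, F3}: total 54.
No size-2 selection does better; minimum is 39.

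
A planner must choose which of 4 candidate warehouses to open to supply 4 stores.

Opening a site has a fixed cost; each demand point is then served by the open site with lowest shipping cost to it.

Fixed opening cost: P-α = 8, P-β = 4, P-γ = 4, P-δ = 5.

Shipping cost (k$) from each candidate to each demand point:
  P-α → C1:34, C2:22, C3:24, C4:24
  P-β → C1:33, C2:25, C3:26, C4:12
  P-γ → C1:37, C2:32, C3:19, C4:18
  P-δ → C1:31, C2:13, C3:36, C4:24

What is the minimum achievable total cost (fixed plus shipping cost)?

Open {P-β, P-γ, P-δ}: assign each demand point to its cheapest open site.
  C1→P-δ 31, C2→P-δ 13, C3→P-γ 19, C4→P-β 12
  shipping cost 75, fixed 13 → total 88.
Compare {P-γ, P-δ}: shipping cost 81 + fixed 9 = 90.
Compare {P-β, P-δ}: shipping cost 82 + fixed 9 = 91.
Compare {P-α, P-β, P-γ, P-δ}: shipping cost 75 + fixed 21 = 96.
All other subsets cost ≥ 90. Minimum total cost: 88.

88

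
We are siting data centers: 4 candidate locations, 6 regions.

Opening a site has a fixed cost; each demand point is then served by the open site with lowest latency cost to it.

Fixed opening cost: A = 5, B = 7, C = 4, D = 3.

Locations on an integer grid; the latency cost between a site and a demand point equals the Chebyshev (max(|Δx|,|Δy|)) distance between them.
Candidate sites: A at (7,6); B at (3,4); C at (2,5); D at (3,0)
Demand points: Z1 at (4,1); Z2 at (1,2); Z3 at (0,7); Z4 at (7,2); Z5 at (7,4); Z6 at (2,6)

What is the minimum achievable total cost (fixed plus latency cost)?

Open {C, D}: assign each demand point to its cheapest open site.
  Z1→D 1, Z2→D 2, Z3→C 2, Z4→D 4, Z5→D 4, Z6→C 1
  latency cost 14, fixed 7 → total 21.
Compare {C}: latency cost 20 + fixed 4 = 24.
Compare {A, C, D}: latency cost 12 + fixed 12 = 24.
Compare {B}: latency cost 18 + fixed 7 = 25.
All other subsets cost ≥ 24. Minimum total cost: 21.

21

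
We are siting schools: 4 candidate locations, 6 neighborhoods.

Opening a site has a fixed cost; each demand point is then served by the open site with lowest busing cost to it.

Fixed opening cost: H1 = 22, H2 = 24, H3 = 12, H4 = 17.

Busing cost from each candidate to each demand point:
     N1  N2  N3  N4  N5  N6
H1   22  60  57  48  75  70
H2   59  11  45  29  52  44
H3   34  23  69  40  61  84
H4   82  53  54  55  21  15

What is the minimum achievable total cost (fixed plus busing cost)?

206

Open {H1, H2, H4}: assign each demand point to its cheapest open site.
  N1→H1 22, N2→H2 11, N3→H2 45, N4→H2 29, N5→H4 21, N6→H4 15
  busing cost 143, fixed 63 → total 206.
Compare {H2, H3, H4}: busing cost 155 + fixed 53 = 208.
Compare {H3, H4}: busing cost 187 + fixed 29 = 216.
Compare {H1, H2, H3, H4}: busing cost 143 + fixed 75 = 218.
All other subsets cost ≥ 208. Minimum total cost: 206.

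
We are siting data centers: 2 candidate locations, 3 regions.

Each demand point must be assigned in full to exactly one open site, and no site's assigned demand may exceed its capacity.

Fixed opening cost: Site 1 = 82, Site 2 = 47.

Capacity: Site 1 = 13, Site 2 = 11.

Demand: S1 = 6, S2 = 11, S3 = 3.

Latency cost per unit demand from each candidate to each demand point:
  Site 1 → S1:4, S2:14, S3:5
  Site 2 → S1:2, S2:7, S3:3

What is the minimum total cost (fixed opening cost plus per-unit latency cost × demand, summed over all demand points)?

245

Open {Site 1, Site 2}; cheapest assignment that respects the capacities:
  Site 1 (cap 13, load 9): S1, S3 — cost 6×4 + 3×5 = 39
  Site 2 (cap 11, load 11): S2 — cost 11×7 = 77
  Shipping 116, fixed 129 → total 245.
  Any other capacity-feasible assignment to {Site 1, Site 2} ships for at least 116.
Total demand is 20 and no other set of sites has combined capacity ≥ 20, so {Site 1, Site 2} is the only feasible choice of open sites. Minimum: 245.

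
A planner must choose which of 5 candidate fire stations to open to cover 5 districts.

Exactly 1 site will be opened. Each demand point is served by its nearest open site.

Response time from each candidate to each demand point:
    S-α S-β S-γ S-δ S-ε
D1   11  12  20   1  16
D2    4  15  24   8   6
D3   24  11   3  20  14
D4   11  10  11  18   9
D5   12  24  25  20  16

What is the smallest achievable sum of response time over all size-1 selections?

Open {D2}.
  S-α→D2 4, S-β→D2 15, S-γ→D2 24, S-δ→D2 8, S-ε→D2 6  ⇒ total 57.
Compare {D4}: total 59.
Compare {D1}: total 60.
No size-1 selection does better; minimum is 57.

57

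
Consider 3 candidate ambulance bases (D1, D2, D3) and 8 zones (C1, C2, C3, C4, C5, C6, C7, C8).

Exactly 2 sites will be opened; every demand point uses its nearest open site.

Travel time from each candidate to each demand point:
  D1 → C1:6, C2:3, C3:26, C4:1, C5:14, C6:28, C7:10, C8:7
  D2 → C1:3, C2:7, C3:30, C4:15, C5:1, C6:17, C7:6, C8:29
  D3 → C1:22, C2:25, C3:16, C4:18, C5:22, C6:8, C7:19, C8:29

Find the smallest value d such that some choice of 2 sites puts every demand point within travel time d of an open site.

Open {D1, D3}.
  Farthest demand point is C3 at travel time 16 (to D3); all others are ≤ 16.
With {D1, D2} the worst case is 26.
With {D2, D3} the worst case is 29.
No size-2 selection achieves below 16.

16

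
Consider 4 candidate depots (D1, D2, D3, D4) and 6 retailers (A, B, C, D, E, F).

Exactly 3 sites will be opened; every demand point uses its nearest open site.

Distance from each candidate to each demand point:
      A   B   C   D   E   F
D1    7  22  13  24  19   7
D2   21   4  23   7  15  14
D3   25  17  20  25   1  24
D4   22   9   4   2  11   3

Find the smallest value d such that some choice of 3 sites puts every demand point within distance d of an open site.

9

Open {D1, D3, D4}.
  Farthest demand point is B at distance 9 (to D4); all others are ≤ 9.
With {D1, D2, D4} the worst case is 11.
With {D1, D2, D3} the worst case is 13.
No size-3 selection achieves below 9.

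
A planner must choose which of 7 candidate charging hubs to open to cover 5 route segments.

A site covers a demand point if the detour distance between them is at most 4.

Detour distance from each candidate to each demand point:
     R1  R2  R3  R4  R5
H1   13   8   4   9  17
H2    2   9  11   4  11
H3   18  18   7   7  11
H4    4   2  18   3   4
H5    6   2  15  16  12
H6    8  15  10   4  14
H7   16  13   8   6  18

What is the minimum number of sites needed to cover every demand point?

Coverage sets (demand points within 4 of each site):
  H1: {R3}
  H2: {R1, R4}
  H3: {}
  H4: {R1, R2, R4, R5}
  H5: {R2}
  H6: {R4}
  H7: {}
No single site covers all 5 demand points.
But {H1, H4} covers everything, so the minimum is 2.

2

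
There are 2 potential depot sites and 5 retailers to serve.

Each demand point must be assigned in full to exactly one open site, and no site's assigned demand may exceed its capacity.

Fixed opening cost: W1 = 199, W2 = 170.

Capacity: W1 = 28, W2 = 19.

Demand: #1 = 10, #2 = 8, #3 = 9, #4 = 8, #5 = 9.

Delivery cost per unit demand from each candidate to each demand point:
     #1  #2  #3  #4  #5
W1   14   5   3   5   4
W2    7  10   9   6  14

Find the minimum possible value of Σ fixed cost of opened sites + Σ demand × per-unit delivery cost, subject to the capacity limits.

590

Open {W1, W2}; cheapest assignment that respects the capacities:
  W1 (cap 28, load 26): #2, #3, #5 — cost 8×5 + 9×3 + 9×4 = 103
  W2 (cap 19, load 18): #1, #4 — cost 10×7 + 8×6 = 118
  Shipping 221, fixed 369 → total 590.
  Any other capacity-feasible assignment to {W1, W2} ships for at least 221.
Total demand is 44 and no other set of sites has combined capacity ≥ 44, so {W1, W2} is the only feasible choice of open sites. Minimum: 590.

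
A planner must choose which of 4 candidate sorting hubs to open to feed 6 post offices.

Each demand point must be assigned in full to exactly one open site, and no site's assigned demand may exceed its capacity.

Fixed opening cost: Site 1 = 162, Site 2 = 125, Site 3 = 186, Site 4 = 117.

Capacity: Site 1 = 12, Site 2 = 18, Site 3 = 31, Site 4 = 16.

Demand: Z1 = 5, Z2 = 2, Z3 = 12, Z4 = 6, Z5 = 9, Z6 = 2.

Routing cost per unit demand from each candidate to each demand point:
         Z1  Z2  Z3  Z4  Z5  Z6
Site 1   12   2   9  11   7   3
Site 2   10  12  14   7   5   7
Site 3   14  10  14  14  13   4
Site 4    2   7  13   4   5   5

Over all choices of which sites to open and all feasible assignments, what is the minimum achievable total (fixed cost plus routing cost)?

Open {Site 1, Site 2, Site 4}; cheapest assignment that respects the capacities:
  Site 1 (cap 12, load 12): Z3 — cost 12×9 = 108
  Site 2 (cap 18, load 9): Z5 — cost 9×5 = 45
  Site 4 (cap 16, load 15): Z1, Z2, Z4, Z6 — cost 5×2 + 2×7 + 6×4 + 2×5 = 58
  Shipping 211, fixed 404 → total 615.
  Any other capacity-feasible assignment to {Site 1, Site 2, Site 4} ships for at least 211.
Compare {Site 3, Site 4}: its best feasible assignment gives total 632.
Compare {Site 2, Site 3}: its best feasible assignment gives total 664.
Every other set of open sites that can feasibly serve all demand totals ≥ 632 even under its best assignment. Minimum: 615.

615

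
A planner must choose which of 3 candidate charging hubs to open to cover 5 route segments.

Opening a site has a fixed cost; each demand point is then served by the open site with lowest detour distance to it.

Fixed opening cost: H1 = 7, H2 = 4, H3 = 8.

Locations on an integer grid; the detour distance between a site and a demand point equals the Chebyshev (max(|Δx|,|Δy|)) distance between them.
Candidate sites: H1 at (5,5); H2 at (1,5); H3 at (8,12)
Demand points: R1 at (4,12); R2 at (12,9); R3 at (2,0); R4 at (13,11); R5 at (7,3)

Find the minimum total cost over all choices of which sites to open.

Open {H1, H3}: assign each demand point to its cheapest open site.
  R1→H3 4, R2→H3 4, R3→H1 5, R4→H3 5, R5→H1 2
  detour distance 20, fixed 15 → total 35.
Compare {H1}: detour distance 29 + fixed 7 = 36.
Compare {H2, H3}: detour distance 24 + fixed 12 = 36.
Compare {H1, H2, H3}: detour distance 20 + fixed 19 = 39.
All other subsets cost ≥ 36. Minimum total cost: 35.

35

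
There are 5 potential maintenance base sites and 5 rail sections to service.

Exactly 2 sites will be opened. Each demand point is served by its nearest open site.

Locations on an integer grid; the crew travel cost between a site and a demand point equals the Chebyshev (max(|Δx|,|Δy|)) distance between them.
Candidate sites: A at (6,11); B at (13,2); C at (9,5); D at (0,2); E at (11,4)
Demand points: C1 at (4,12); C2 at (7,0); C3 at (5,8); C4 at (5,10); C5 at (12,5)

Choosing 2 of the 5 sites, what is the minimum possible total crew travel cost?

11

Open {A, E}.
  C1→A 2, C2→E 4, C3→A 3, C4→A 1, C5→E 1  ⇒ total 11.
Compare {A, C}: total 14.
Compare {A, B}: total 15.
No size-2 selection does better; minimum is 11.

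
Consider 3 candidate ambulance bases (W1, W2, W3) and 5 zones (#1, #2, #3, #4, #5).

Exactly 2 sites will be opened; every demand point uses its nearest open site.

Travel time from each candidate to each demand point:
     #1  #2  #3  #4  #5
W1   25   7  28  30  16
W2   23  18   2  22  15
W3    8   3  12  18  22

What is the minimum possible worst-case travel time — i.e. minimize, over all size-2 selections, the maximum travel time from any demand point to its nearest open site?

Open {W1, W3}.
  Farthest demand point is #4 at travel time 18 (to W3); all others are ≤ 18.
With {W2, W3} the worst case is 18.
With {W1, W2} the worst case is 23.
No size-2 selection achieves below 18.

18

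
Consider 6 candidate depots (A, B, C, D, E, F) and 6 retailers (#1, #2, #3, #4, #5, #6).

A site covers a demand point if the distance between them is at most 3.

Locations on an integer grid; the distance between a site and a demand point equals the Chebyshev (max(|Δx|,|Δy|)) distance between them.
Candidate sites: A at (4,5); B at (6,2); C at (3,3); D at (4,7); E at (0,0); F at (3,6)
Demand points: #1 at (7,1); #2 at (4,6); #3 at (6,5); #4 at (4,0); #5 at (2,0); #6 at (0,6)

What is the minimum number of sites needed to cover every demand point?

2

Coverage sets (demand points within 3 of each site):
  A: {#2, #3}
  B: {#1, #3, #4}
  C: {#2, #3, #4, #5, #6}
  D: {#2, #3}
  E: {#5}
  F: {#2, #3, #6}
No single site covers all 6 demand points.
But {B, C} covers everything, so the minimum is 2.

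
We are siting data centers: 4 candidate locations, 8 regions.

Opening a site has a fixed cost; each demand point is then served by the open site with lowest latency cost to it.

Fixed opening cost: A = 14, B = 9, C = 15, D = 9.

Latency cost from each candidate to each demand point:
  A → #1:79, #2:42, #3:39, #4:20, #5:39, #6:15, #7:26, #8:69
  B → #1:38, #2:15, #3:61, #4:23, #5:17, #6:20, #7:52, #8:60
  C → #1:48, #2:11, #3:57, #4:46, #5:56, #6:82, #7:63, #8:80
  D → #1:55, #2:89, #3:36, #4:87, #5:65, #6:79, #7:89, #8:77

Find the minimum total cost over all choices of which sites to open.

253

Open {A, B}: assign each demand point to its cheapest open site.
  #1→B 38, #2→B 15, #3→A 39, #4→A 20, #5→B 17, #6→A 15, #7→A 26, #8→B 60
  latency cost 230, fixed 23 → total 253.
Compare {A, B, D}: latency cost 227 + fixed 32 = 259.
Compare {A, B, C}: latency cost 226 + fixed 38 = 264.
Compare {A, B, C, D}: latency cost 223 + fixed 47 = 270.
All other subsets cost ≥ 259. Minimum total cost: 253.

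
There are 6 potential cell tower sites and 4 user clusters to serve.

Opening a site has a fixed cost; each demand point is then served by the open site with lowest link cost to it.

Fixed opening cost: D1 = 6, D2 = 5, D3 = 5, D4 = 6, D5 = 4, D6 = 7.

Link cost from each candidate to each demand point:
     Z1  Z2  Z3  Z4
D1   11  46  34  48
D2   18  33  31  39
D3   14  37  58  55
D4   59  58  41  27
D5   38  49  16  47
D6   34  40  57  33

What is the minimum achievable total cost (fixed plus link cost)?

Open {D1, D2, D4, D5}: assign each demand point to its cheapest open site.
  Z1→D1 11, Z2→D2 33, Z3→D5 16, Z4→D4 27
  link cost 87, fixed 21 → total 108.
Compare {D2, D4, D5}: link cost 94 + fixed 15 = 109.
Compare {D3, D4, D5}: link cost 94 + fixed 15 = 109.
Compare {D2, D3, D4, D5}: link cost 90 + fixed 20 = 110.
All other subsets cost ≥ 109. Minimum total cost: 108.

108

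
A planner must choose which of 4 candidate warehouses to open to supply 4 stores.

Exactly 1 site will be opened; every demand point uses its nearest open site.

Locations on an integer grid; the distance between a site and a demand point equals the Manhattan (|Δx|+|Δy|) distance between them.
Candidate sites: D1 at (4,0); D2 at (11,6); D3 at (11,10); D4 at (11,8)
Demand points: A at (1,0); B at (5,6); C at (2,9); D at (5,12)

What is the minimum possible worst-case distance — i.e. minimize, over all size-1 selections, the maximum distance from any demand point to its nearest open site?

Open {D1}.
  Farthest demand point is D at distance 13 (to D1); all others are ≤ 13.
With {D2} the worst case is 16.
With {D4} the worst case is 18.
No size-1 selection achieves below 13.

13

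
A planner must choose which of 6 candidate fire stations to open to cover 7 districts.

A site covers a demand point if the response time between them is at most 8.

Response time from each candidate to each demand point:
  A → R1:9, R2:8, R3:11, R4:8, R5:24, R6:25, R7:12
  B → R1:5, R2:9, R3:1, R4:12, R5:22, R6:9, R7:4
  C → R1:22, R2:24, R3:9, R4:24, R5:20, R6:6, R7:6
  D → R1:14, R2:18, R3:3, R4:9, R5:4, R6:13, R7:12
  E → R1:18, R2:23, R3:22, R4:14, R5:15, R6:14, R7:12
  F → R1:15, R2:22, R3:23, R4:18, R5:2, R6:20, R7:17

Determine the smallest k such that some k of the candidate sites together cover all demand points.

Coverage sets (demand points within 8 of each site):
  A: {R2, R4}
  B: {R1, R3, R7}
  C: {R6, R7}
  D: {R3, R5}
  E: {}
  F: {R5}
No 3 sites suffice: every size-3 union leaves at least one demand point uncovered.
But {A, B, C, D} covers everything, so the minimum is 4.

4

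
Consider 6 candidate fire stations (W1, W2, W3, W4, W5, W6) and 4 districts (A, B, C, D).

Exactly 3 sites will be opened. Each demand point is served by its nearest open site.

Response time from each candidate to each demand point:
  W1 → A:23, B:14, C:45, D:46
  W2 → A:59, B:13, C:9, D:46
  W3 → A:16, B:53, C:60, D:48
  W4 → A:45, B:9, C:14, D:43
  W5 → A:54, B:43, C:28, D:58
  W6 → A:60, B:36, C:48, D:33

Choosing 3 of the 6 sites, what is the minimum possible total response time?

71

Open {W2, W3, W6}.
  A→W3 16, B→W2 13, C→W2 9, D→W6 33  ⇒ total 71.
Compare {W3, W4, W6}: total 72.
Compare {W2, W3, W4}: total 77.
No size-3 selection does better; minimum is 71.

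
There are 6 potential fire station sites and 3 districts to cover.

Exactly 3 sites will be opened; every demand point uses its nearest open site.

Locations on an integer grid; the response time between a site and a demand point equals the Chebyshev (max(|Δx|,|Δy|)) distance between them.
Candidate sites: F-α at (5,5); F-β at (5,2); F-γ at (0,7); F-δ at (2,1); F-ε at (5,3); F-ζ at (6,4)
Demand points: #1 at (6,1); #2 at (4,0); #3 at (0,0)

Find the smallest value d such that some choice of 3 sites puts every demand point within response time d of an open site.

2

Open {F-α, F-β, F-δ}.
  Farthest demand point is #2 at response time 2 (to F-β); all others are ≤ 2.
With {F-α, F-δ, F-ε} the worst case is 2.
With {F-β, F-γ, F-δ} the worst case is 2.
No size-3 selection achieves below 2.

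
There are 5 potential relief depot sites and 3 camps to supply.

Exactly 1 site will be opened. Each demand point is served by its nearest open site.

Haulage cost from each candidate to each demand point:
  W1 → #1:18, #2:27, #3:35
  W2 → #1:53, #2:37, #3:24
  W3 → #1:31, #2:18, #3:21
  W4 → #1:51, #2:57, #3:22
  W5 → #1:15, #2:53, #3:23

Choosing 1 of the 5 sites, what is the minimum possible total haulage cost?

70

Open {W3}.
  #1→W3 31, #2→W3 18, #3→W3 21  ⇒ total 70.
Compare {W1}: total 80.
Compare {W5}: total 91.
No size-1 selection does better; minimum is 70.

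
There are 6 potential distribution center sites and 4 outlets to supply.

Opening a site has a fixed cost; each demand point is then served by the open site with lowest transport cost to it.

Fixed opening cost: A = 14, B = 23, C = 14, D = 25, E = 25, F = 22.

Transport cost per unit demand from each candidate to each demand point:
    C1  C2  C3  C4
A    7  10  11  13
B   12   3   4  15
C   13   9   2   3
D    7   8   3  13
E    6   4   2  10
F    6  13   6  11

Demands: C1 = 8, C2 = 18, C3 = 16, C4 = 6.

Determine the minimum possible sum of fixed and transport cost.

209

Open {C, E}: assign each demand point to its cheapest open site.
  C1→E 8×6=48, C2→E 18×4=72, C3→C 16×2=32, C4→C 6×3=18
  transport cost 170, fixed 39 → total 209.
Compare {A, B, C}: transport cost 160 + fixed 51 = 211.
Compare {B, C, F}: transport cost 152 + fixed 59 = 211.
Compare {B, C, E}: transport cost 152 + fixed 62 = 214.
All other subsets cost ≥ 211. Minimum total cost: 209.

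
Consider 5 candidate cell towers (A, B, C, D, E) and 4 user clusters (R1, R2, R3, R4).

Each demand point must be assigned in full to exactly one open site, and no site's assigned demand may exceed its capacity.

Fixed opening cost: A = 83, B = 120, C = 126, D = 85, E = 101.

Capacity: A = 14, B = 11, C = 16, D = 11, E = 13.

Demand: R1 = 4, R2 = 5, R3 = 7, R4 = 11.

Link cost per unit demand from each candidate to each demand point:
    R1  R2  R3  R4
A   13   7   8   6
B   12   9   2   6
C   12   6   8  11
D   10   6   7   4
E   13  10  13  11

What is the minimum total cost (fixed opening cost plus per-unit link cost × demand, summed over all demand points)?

Open {C, D}; cheapest assignment that respects the capacities:
  C (cap 16, load 16): R1, R2, R3 — cost 4×12 + 5×6 + 7×8 = 134
  D (cap 11, load 11): R4 — cost 11×4 = 44
  Shipping 178, fixed 211 → total 389.
  Any other capacity-feasible assignment to {C, D} ships for at least 178.
Compare {A, C}: its best feasible assignment gives total 409.
Compare {A, B, D}: its best feasible assignment gives total 429.
Every other set of open sites that can feasibly serve all demand totals ≥ 409 even under its best assignment. Minimum: 389.

389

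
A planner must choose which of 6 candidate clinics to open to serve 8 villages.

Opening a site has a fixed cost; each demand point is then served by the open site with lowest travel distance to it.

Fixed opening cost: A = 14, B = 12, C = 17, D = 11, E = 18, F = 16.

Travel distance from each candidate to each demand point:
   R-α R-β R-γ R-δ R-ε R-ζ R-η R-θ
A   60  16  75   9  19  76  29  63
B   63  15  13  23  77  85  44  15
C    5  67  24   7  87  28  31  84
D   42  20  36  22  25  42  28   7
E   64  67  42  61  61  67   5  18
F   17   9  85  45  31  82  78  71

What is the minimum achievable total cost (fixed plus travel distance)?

163

Open {B, C, D, E}: assign each demand point to its cheapest open site.
  R-α→C 5, R-β→B 15, R-γ→B 13, R-δ→C 7, R-ε→D 25, R-ζ→C 28, R-η→E 5, R-θ→D 7
  travel distance 105, fixed 58 → total 163.
Compare {C, D, E}: travel distance 121 + fixed 46 = 167.
Compare {B, C, D}: travel distance 128 + fixed 40 = 168.
Compare {A, B, C, E}: travel distance 107 + fixed 61 = 168.
All other subsets cost ≥ 167. Minimum total cost: 163.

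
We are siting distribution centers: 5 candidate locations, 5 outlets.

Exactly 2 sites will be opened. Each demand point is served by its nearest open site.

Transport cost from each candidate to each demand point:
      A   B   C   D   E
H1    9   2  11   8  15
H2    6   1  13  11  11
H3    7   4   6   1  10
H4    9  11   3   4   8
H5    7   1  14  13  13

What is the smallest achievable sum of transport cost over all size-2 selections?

Open {H2, H4}.
  A→H2 6, B→H2 1, C→H4 3, D→H4 4, E→H4 8  ⇒ total 22.
Compare {H3, H4}: total 23.
Compare {H4, H5}: total 23.
No size-2 selection does better; minimum is 22.

22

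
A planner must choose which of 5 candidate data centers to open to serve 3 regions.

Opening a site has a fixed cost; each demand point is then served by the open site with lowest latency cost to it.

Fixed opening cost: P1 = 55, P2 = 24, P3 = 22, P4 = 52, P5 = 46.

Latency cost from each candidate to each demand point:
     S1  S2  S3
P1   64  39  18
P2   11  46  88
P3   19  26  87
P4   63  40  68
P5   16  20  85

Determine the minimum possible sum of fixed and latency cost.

140

Open {P1, P3}: assign each demand point to its cheapest open site.
  S1→P3 19, S2→P3 26, S3→P1 18
  latency cost 63, fixed 77 → total 140.
Compare {P1, P2}: latency cost 68 + fixed 79 = 147.
Compare {P3}: latency cost 132 + fixed 22 = 154.
Compare {P1, P5}: latency cost 54 + fixed 101 = 155.
All other subsets cost ≥ 147. Minimum total cost: 140.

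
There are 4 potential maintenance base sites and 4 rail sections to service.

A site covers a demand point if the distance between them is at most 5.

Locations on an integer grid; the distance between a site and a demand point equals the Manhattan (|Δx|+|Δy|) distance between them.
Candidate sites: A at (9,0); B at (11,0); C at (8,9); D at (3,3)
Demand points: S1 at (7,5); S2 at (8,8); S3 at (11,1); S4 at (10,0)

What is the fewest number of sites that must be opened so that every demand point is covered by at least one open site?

Coverage sets (demand points within 5 of each site):
  A: {S3, S4}
  B: {S3, S4}
  C: {S1, S2}
  D: {}
No single site covers all 4 demand points.
But {A, C} covers everything, so the minimum is 2.

2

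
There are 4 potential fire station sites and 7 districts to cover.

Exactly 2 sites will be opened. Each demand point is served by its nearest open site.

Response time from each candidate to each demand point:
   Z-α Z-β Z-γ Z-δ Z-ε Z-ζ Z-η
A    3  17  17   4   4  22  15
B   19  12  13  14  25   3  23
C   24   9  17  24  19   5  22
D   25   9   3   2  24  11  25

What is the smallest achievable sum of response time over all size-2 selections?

47

Open {A, D}.
  Z-α→A 3, Z-β→D 9, Z-γ→D 3, Z-δ→D 2, Z-ε→A 4, Z-ζ→D 11, Z-η→A 15  ⇒ total 47.
Compare {A, B}: total 54.
Compare {A, C}: total 57.
No size-2 selection does better; minimum is 47.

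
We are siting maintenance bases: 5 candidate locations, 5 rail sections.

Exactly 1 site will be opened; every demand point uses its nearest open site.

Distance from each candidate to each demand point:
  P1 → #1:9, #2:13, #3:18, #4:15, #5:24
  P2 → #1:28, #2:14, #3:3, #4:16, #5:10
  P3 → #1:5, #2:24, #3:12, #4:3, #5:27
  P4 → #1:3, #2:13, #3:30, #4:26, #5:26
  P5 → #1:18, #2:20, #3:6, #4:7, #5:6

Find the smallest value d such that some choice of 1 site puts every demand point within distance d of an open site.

Open {P5}.
  Farthest demand point is #2 at distance 20 (to P5); all others are ≤ 20.
With {P1} the worst case is 24.
With {P3} the worst case is 27.
No size-1 selection achieves below 20.

20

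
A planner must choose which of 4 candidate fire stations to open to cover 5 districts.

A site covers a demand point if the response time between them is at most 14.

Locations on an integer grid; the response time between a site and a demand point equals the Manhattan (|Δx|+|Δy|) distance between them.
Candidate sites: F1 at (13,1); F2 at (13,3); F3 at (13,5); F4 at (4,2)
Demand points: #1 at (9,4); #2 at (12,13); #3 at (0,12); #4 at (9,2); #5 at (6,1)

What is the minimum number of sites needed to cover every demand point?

2

Coverage sets (demand points within 14 of each site):
  F1: {#1, #2, #4, #5}
  F2: {#1, #2, #4, #5}
  F3: {#1, #2, #4, #5}
  F4: {#1, #3, #4, #5}
No single site covers all 5 demand points.
But {F1, F4} covers everything, so the minimum is 2.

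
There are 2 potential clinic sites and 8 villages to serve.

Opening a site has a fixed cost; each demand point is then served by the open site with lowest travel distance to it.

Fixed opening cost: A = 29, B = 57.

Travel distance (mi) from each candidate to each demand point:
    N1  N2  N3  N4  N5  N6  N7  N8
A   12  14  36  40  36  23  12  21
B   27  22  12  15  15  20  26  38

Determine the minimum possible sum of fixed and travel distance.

Open {A, B}: assign each demand point to its cheapest open site.
  N1→A 12, N2→A 14, N3→B 12, N4→B 15, N5→B 15, N6→B 20, N7→A 12, N8→A 21
  travel distance 121, fixed 86 → total 207.
Compare {A}: travel distance 194 + fixed 29 = 223.
Compare {B}: travel distance 175 + fixed 57 = 232.

207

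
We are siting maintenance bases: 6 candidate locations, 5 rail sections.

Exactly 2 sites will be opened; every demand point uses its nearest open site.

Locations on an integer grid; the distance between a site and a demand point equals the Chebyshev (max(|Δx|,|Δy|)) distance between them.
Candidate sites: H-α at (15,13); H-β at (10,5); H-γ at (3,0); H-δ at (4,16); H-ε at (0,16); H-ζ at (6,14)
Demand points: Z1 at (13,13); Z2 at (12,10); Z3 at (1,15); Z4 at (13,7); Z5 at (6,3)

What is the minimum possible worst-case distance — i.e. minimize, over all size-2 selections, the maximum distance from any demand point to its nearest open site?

7

Open {H-β, H-ζ}.
  Farthest demand point is Z1 at distance 7 (to H-ζ); all others are ≤ 7.
With {H-γ, H-ζ} the worst case is 7.
With {H-β, H-δ} the worst case is 8.
No size-2 selection achieves below 7.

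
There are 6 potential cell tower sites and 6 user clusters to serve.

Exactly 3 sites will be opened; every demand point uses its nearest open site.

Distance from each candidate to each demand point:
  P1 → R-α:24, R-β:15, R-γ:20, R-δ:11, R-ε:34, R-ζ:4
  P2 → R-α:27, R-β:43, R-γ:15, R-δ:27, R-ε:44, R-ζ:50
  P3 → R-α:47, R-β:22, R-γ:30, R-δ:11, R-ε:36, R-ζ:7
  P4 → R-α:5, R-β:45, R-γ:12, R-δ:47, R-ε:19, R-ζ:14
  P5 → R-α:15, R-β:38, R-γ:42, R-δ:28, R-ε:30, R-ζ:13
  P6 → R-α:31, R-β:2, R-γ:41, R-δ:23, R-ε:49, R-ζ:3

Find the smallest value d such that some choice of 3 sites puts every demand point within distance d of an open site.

19

Open {P1, P2, P4}.
  Farthest demand point is R-ε at distance 19 (to P4); all others are ≤ 19.
With {P1, P3, P4} the worst case is 19.
With {P1, P4, P5} the worst case is 19.
No size-3 selection achieves below 19.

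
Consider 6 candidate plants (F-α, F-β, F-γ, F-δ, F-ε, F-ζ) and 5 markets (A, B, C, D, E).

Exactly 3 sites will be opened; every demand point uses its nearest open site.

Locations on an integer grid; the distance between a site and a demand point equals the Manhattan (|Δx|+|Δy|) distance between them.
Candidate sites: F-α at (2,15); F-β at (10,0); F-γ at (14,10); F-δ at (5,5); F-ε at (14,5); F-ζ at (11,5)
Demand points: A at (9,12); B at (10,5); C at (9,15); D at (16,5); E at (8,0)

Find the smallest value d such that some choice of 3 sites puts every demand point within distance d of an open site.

Open {F-α, F-β, F-γ}.
  Farthest demand point is A at distance 7 (to F-γ); all others are ≤ 7.
With {F-α, F-γ, F-δ} the worst case is 8.
With {F-α, F-γ, F-ζ} the worst case is 8.
No size-3 selection achieves below 7.

7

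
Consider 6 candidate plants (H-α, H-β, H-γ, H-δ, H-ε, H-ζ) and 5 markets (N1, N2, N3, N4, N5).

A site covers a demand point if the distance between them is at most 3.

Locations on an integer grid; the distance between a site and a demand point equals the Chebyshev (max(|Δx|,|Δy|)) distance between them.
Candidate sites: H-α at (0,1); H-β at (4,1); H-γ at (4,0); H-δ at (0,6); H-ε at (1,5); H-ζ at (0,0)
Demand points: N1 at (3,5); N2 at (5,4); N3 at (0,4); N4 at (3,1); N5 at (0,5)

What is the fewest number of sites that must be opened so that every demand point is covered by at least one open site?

2

Coverage sets (demand points within 3 of each site):
  H-α: {N3, N4}
  H-β: {N2, N4}
  H-γ: {N4}
  H-δ: {N1, N3, N5}
  H-ε: {N1, N3, N5}
  H-ζ: {N4}
No single site covers all 5 demand points.
But {H-β, H-δ} covers everything, so the minimum is 2.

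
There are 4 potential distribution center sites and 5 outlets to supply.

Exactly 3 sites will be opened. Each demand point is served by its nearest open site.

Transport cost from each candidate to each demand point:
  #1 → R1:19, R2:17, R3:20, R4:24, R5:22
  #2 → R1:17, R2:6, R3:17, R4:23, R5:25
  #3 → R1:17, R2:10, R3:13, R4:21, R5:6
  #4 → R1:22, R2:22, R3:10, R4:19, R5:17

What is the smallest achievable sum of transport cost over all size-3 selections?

58

Open {#2, #3, #4}.
  R1→#2 17, R2→#2 6, R3→#4 10, R4→#4 19, R5→#3 6  ⇒ total 58.
Compare {#1, #3, #4}: total 62.
Compare {#1, #2, #3}: total 63.
No size-3 selection does better; minimum is 58.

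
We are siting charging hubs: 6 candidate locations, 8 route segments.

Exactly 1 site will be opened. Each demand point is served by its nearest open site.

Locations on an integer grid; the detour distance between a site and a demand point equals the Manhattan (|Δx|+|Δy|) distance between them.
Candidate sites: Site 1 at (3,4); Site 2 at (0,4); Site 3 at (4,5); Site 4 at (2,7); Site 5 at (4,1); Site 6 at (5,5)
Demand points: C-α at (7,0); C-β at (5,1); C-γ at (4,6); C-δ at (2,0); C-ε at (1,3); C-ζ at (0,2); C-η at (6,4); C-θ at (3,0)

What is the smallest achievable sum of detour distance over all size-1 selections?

Open {Site 5}.
  C-α→Site 5 4, C-β→Site 5 1, C-γ→Site 5 5, C-δ→Site 5 3, C-ε→Site 5 5, C-ζ→Site 5 5, C-η→Site 5 5, C-θ→Site 5 2  ⇒ total 30.
Compare {Site 1}: total 36.
Compare {Site 3}: total 42.
No size-1 selection does better; minimum is 30.

30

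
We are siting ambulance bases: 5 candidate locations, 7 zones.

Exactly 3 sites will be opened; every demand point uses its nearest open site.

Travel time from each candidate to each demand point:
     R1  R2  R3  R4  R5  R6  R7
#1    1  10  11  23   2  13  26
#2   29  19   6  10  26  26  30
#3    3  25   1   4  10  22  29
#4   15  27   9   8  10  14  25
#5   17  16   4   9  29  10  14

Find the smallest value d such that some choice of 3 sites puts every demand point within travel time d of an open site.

Open {#1, #2, #5}.
  Farthest demand point is R7 at travel time 14 (to #5); all others are ≤ 14.
With {#1, #3, #5} the worst case is 14.
With {#1, #4, #5} the worst case is 14.
No size-3 selection achieves below 14.

14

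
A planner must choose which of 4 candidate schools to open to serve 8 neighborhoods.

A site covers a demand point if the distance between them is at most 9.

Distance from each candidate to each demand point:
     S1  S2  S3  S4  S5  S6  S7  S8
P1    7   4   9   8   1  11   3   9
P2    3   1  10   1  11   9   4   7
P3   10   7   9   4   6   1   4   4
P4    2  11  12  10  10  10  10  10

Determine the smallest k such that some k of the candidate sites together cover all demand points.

Coverage sets (demand points within 9 of each site):
  P1: {S1, S2, S3, S4, S5, S7, S8}
  P2: {S1, S2, S4, S6, S7, S8}
  P3: {S2, S3, S4, S5, S6, S7, S8}
  P4: {S1}
No single site covers all 8 demand points.
But {P1, P2} covers everything, so the minimum is 2.

2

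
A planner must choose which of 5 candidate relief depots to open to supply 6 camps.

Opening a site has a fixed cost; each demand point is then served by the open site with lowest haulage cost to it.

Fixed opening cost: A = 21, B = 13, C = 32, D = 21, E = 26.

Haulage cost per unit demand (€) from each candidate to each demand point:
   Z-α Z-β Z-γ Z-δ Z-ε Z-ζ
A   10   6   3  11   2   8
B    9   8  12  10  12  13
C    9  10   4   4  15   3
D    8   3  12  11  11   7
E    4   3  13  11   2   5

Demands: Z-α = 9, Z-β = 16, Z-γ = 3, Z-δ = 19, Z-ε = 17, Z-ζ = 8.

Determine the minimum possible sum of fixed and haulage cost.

288

Open {C, E}: assign each demand point to its cheapest open site.
  Z-α→E 9×4=36, Z-β→E 16×3=48, Z-γ→C 3×4=12, Z-δ→C 19×4=76, Z-ε→E 17×2=34, Z-ζ→C 8×3=24
  haulage cost 230, fixed 58 → total 288.
Compare {B, C, E}: haulage cost 230 + fixed 71 = 301.
Compare {A, C, E}: haulage cost 227 + fixed 79 = 306.
Compare {C, D, E}: haulage cost 230 + fixed 79 = 309.
All other subsets cost ≥ 301. Minimum total cost: 288.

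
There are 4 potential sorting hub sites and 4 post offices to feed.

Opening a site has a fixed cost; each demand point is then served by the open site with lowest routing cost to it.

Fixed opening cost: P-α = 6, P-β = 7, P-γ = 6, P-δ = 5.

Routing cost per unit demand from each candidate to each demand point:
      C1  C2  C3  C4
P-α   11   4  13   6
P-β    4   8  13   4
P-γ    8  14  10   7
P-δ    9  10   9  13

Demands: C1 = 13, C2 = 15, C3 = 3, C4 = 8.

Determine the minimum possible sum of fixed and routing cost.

189

Open {P-α, P-β, P-δ}: assign each demand point to its cheapest open site.
  C1→P-β 13×4=52, C2→P-α 15×4=60, C3→P-δ 3×9=27, C4→P-β 8×4=32
  routing cost 171, fixed 18 → total 189.
Compare {P-α, P-β, P-γ}: routing cost 174 + fixed 19 = 193.
Compare {P-α, P-β, P-γ, P-δ}: routing cost 171 + fixed 24 = 195.
Compare {P-α, P-β}: routing cost 183 + fixed 13 = 196.
All other subsets cost ≥ 193. Minimum total cost: 189.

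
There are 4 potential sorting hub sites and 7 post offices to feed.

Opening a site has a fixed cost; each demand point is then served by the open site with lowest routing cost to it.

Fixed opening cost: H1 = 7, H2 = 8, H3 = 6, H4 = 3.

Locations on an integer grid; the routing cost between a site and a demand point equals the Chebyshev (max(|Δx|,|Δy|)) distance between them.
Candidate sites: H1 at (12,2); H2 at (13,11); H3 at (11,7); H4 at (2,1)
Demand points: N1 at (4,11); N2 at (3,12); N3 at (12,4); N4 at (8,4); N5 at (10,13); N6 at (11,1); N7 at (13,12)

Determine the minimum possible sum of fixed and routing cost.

44

Open {H3}: assign each demand point to its cheapest open site.
  N1→H3 7, N2→H3 8, N3→H3 3, N4→H3 3, N5→H3 6, N6→H3 6, N7→H3 5
  routing cost 38, fixed 6 → total 44.
Compare {H1, H2}: routing cost 30 + fixed 15 = 45.
Compare {H1, H3}: routing cost 32 + fixed 13 = 45.
Compare {H2, H3}: routing cost 31 + fixed 14 = 45.
All other subsets cost ≥ 45. Minimum total cost: 44.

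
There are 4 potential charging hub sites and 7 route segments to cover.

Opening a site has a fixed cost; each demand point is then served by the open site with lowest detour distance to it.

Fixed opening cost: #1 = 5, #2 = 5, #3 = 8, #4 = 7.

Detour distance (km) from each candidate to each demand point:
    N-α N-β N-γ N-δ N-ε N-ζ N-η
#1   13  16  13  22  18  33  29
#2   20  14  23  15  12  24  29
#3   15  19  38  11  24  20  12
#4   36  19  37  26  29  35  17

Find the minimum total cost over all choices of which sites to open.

Open {#1, #2, #3}: assign each demand point to its cheapest open site.
  N-α→#1 13, N-β→#2 14, N-γ→#1 13, N-δ→#3 11, N-ε→#2 12, N-ζ→#3 20, N-η→#3 12
  detour distance 95, fixed 18 → total 113.
Compare {#1, #3}: detour distance 103 + fixed 13 = 116.
Compare {#2, #3}: detour distance 107 + fixed 13 = 120.
Compare {#1, #2, #3, #4}: detour distance 95 + fixed 25 = 120.
All other subsets cost ≥ 116. Minimum total cost: 113.

113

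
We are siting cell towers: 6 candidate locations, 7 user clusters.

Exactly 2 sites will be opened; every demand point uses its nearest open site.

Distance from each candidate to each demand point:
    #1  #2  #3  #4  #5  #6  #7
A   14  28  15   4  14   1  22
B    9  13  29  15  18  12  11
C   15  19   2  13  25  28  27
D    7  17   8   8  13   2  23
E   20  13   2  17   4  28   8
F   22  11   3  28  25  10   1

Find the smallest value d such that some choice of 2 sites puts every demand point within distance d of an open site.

Open {B, D}.
  Farthest demand point is #2 at distance 13 (to B); all others are ≤ 13.
With {D, E} the worst case is 13.
With {D, F} the worst case is 13.
No size-2 selection achieves below 13.

13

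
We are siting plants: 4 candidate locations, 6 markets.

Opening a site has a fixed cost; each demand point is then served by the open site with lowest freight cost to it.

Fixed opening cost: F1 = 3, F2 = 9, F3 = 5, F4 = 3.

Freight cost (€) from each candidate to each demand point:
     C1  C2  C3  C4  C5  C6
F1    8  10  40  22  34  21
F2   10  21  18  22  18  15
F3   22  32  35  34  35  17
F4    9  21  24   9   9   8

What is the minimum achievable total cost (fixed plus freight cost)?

74

Open {F1, F4}: assign each demand point to its cheapest open site.
  C1→F1 8, C2→F1 10, C3→F4 24, C4→F4 9, C5→F4 9, C6→F4 8
  freight cost 68, fixed 6 → total 74.
Compare {F1, F2, F4}: freight cost 62 + fixed 15 = 77.
Compare {F1, F3, F4}: freight cost 68 + fixed 11 = 79.
Compare {F1, F2, F3, F4}: freight cost 62 + fixed 20 = 82.
All other subsets cost ≥ 77. Minimum total cost: 74.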